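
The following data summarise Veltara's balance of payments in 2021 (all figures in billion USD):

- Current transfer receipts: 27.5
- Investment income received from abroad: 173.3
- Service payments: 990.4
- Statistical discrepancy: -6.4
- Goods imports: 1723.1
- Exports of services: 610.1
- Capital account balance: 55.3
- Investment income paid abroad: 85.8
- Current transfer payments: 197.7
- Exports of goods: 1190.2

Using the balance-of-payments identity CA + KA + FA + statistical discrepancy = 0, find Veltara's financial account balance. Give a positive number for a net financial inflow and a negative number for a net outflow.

Goods balance = 1190.2 - 1723.1 = -532.9
Services balance = 610.1 - 990.4 = -380.3
Trade balance (goods + services) = -532.9 + (-380.3) = -913.2
Net primary income = 173.3 - 85.8 = 87.5
Net secondary income = 27.5 - 197.7 = -170.2
Current account = -913.2 + 87.5 + (-170.2) = -995.9
Financial account = -(-995.9 + 55.3 + (-6.4)) = 947.0

947.0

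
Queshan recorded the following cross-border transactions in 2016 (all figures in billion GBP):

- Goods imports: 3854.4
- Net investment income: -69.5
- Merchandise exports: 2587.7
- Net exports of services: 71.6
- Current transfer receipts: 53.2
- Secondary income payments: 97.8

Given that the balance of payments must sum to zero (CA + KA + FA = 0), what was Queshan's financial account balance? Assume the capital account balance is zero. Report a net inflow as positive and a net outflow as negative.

1309.2

Goods balance = 2587.7 - 3854.4 = -1266.7
Services balance = 71.6
Trade balance (goods + services) = -1266.7 + 71.6 = -1195.1
Net primary income = -69.5
Net secondary income = 53.2 - 97.8 = -44.6
Current account = -1195.1 + (-69.5) + (-44.6) = -1309.2
Financial account = -(-1309.2) = 1309.2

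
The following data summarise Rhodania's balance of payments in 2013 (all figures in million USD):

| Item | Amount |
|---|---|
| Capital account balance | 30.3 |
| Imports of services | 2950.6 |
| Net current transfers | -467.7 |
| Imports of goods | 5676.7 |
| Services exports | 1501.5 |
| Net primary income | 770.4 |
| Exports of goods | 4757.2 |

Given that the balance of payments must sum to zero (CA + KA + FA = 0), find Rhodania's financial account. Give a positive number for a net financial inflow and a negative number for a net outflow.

2035.6

Goods balance = 4757.2 - 5676.7 = -919.5
Services balance = 1501.5 - 2950.6 = -1449.1
Trade balance (goods + services) = -919.5 + (-1449.1) = -2368.6
Net primary income = 770.4
Net secondary income = -467.7
Current account = -2368.6 + 770.4 + (-467.7) = -2065.9
Financial account = -(-2065.9 + 30.3) = 2035.6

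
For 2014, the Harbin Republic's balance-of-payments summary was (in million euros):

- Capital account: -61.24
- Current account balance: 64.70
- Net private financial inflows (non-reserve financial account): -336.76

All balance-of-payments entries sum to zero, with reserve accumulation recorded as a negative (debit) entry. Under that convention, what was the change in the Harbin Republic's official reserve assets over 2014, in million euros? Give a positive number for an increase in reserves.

Official reserve transactions balance = -(64.70 + (-61.24) + (-336.76)) = 333.30
An accumulation of reserves is recorded as a debit (negative entry), so the change in the stock of reserves is the negative of that balance.
Change in official reserves = -(333.30) = -333.30

-333.30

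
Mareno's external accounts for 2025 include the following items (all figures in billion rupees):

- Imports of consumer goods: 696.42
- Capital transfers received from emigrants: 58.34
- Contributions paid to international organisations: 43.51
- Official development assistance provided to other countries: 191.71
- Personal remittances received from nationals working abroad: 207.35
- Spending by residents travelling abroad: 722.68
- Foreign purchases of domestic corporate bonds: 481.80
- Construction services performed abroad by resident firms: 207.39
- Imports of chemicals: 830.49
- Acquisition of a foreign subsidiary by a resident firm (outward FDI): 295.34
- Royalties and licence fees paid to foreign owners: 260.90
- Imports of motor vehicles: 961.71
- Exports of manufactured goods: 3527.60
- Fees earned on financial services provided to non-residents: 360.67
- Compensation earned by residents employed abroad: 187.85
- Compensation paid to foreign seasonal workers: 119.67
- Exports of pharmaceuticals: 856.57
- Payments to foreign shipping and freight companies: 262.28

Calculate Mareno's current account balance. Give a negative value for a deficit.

1258.06

Goods: -830.49 - 961.71 + 3527.60 + 856.57 - 696.42 = 1895.55
Services: -262.28 + 207.39 + 360.67 - 260.90 - 722.68 = -677.80
Primary income: 187.85 - 119.67 = 68.18
Secondary income: -43.51 + 207.35 - 191.71 = -27.87
Current account = 1895.55 + (-677.80) + 68.18 + (-27.87) = 1258.06
(Excluded from the current account — capital account: capital transfers received from emigrants 58.34; financial account: foreign purchases of domestic corporate bonds 481.80, acquisition of a foreign subsidiary by a resident firm (outward FDI) 295.34.)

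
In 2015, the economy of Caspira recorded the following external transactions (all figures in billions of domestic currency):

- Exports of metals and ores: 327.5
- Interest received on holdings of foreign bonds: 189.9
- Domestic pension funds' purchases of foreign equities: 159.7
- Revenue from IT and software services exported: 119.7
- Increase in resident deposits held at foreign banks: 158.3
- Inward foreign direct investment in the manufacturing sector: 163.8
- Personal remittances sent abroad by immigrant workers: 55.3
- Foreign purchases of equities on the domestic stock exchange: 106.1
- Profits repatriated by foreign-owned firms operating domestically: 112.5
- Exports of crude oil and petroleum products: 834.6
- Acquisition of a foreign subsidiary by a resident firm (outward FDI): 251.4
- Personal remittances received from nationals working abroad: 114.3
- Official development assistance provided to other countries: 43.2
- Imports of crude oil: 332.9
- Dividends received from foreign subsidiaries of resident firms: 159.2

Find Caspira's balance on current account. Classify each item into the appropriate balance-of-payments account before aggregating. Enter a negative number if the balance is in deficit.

Goods: -332.9 + 834.6 + 327.5 = 829.2
Services: 119.7
Primary income: -112.5 + 159.2 + 189.9 = 236.6
Secondary income: -43.2 + 114.3 - 55.3 = 15.8
Current account = 829.2 + 119.7 + 236.6 + 15.8 = 1201.3
(Excluded from the current account — financial account: domestic pension funds' purchases of foreign equities 159.7, increase in resident deposits held at foreign banks 158.3, inward foreign direct investment in the manufacturing sector 163.8, foreign purchases of equities on the domestic stock exchange 106.1, acquisition of a foreign subsidiary by a resident firm (outward FDI) 251.4.)

1201.3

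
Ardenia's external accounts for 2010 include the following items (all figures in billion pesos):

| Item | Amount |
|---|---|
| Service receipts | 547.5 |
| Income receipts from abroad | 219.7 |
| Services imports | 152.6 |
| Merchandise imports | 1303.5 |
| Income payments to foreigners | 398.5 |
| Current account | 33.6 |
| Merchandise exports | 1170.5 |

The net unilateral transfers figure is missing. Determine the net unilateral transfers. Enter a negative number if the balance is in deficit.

-49.5

Current account = goods balance + services balance + net primary income + net secondary income
Sum of the known components = 83.1
Net unilateral transfers = CA - (known components) = 33.6 - 83.1 = -49.5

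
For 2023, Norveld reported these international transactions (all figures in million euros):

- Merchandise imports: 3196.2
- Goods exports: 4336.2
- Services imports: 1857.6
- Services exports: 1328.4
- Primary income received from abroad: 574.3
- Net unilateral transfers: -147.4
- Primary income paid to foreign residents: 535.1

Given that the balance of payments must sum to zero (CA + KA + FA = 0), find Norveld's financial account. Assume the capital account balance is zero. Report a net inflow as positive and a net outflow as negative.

-502.6

Goods balance = 4336.2 - 3196.2 = 1140.0
Services balance = 1328.4 - 1857.6 = -529.2
Trade balance (goods + services) = 1140.0 + (-529.2) = 610.8
Net primary income = 574.3 - 535.1 = 39.2
Net secondary income = -147.4
Current account = 610.8 + 39.2 + (-147.4) = 502.6
Financial account = -(502.6) = -502.6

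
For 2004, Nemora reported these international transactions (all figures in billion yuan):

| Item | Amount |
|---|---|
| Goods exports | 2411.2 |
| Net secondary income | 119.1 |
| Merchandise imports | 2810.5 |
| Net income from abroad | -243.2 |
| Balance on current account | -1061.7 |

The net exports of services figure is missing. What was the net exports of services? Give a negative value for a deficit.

-538.3

Current account = goods balance + services balance + net primary income + net secondary income
Sum of the known components = -523.4
Net exports of services = CA - (known components) = -1061.7 - (-523.4) = -538.3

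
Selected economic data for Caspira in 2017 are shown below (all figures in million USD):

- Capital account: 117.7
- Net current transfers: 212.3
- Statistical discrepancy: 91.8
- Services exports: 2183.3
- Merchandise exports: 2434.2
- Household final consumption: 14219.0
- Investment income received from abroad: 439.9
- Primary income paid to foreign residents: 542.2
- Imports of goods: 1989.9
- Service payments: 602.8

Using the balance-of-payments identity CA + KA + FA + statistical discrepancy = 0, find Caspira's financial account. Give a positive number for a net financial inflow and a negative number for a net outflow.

-2344.3

Goods balance = 2434.2 - 1989.9 = 444.3
Services balance = 2183.3 - 602.8 = 1580.5
Trade balance (goods + services) = 444.3 + 1580.5 = 2024.8
Net primary income = 439.9 - 542.2 = -102.3
Net secondary income = 212.3
Current account = 2024.8 + (-102.3) + 212.3 = 2134.8
Financial account = -(2134.8 + 117.7 + 91.8) = -2344.3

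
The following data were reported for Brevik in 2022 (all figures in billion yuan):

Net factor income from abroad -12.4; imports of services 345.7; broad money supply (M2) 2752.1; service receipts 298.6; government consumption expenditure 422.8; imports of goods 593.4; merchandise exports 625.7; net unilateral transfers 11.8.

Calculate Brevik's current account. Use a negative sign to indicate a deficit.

-15.4

Goods balance = 625.7 - 593.4 = 32.3
Services balance = 298.6 - 345.7 = -47.1
Trade balance (goods + services) = 32.3 + (-47.1) = -14.8
Net primary income = -12.4
Net secondary income = 11.8
Current account = -14.8 + (-12.4) + 11.8 = -15.4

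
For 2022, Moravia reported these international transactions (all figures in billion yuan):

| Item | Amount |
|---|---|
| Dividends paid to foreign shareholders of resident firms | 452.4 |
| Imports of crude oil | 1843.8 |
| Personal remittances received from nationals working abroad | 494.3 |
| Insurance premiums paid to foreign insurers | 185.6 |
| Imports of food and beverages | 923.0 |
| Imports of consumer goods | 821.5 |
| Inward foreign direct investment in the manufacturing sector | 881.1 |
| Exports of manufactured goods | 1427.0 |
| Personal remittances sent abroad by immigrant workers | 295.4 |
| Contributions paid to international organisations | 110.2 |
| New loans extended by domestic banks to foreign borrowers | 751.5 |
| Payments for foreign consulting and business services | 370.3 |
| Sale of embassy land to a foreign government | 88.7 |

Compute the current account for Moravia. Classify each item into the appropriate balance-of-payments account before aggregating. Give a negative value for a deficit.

-3080.9

Goods: 1427.0 - 821.5 - 923.0 - 1843.8 = -2161.3
Services: -185.6 - 370.3 = -555.9
Primary income: -452.4
Secondary income: -110.2 - 295.4 + 494.3 = 88.7
Current account = (-2161.3) + (-555.9) + (-452.4) + 88.7 = -3080.9
(Excluded from the current account — financial account: inward foreign direct investment in the manufacturing sector 881.1, new loans extended by domestic banks to foreign borrowers 751.5; capital account: sale of embassy land to a foreign government 88.7.)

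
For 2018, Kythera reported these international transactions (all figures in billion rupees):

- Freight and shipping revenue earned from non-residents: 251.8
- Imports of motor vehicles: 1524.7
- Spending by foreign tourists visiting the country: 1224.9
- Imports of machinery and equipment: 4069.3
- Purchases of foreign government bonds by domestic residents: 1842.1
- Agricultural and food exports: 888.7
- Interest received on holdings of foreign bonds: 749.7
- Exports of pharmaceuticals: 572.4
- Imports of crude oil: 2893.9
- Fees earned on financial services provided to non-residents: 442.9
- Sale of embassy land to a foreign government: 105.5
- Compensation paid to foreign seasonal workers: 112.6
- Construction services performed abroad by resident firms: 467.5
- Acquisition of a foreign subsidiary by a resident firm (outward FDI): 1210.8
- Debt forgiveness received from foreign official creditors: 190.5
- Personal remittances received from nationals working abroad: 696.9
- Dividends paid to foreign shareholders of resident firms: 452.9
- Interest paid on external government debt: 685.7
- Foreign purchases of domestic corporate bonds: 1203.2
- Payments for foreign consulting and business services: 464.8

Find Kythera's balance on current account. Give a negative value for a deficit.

Goods: -2893.9 + 888.7 + 572.4 - 1524.7 - 4069.3 = -7026.8
Services: 251.8 - 464.8 + 1224.9 + 442.9 + 467.5 = 1922.3
Primary income: 749.7 - 112.6 - 452.9 - 685.7 = -501.5
Secondary income: 696.9
Current account = (-7026.8) + 1922.3 + (-501.5) + 696.9 = -4909.1
(Excluded from the current account — financial account: purchases of foreign government bonds by domestic residents 1842.1, acquisition of a foreign subsidiary by a resident firm (outward FDI) 1210.8, foreign purchases of domestic corporate bonds 1203.2; capital account: sale of embassy land to a foreign government 105.5, debt forgiveness received from foreign official creditors 190.5.)

-4909.1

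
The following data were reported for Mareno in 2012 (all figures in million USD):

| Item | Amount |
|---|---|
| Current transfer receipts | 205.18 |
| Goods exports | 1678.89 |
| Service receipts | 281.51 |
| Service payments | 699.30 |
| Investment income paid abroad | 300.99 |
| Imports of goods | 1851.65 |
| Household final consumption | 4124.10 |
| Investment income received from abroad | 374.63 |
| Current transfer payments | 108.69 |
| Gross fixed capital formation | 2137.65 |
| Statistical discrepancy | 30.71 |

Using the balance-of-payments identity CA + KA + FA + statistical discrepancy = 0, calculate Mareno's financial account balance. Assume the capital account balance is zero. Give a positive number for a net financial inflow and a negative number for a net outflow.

Goods balance = 1678.89 - 1851.65 = -172.76
Services balance = 281.51 - 699.30 = -417.79
Trade balance (goods + services) = -172.76 + (-417.79) = -590.55
Net primary income = 374.63 - 300.99 = 73.64
Net secondary income = 205.18 - 108.69 = 96.49
Current account = -590.55 + 73.64 + 96.49 = -420.42
Financial account = -(-420.42 + 30.71) = 389.71

389.71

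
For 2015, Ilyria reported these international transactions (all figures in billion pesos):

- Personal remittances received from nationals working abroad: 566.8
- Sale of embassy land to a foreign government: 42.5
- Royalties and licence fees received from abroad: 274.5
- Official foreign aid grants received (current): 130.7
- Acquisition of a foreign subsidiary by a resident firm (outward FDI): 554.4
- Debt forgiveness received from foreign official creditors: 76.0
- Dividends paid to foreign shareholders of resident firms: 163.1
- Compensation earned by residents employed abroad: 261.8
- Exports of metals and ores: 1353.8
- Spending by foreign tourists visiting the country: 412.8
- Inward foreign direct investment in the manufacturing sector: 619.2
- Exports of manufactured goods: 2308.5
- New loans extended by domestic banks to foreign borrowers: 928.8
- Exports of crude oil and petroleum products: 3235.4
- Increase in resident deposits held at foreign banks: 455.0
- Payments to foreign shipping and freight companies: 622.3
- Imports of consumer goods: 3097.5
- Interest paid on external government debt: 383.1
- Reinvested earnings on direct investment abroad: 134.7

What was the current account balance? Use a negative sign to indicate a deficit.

4413.0

Goods: 2308.5 + 1353.8 - 3097.5 + 3235.4 = 3800.2
Services: 412.8 + 274.5 - 622.3 = 65.0
Primary income: 134.7 - 383.1 + 261.8 - 163.1 = -149.7
Secondary income: 566.8 + 130.7 = 697.5
Current account = 3800.2 + 65.0 + (-149.7) + 697.5 = 4413.0
(Excluded from the current account — capital account: sale of embassy land to a foreign government 42.5, debt forgiveness received from foreign official creditors 76.0; financial account: acquisition of a foreign subsidiary by a resident firm (outward FDI) 554.4, inward foreign direct investment in the manufacturing sector 619.2, new loans extended by domestic banks to foreign borrowers 928.8, increase in resident deposits held at foreign banks 455.0.)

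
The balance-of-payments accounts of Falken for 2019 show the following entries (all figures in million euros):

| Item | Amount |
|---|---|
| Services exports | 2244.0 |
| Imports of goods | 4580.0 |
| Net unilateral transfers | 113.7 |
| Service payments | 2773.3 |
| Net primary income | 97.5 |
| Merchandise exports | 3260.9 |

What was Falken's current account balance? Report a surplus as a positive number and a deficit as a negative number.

-1637.2

Goods balance = 3260.9 - 4580.0 = -1319.1
Services balance = 2244.0 - 2773.3 = -529.3
Trade balance (goods + services) = -1319.1 + (-529.3) = -1848.4
Net primary income = 97.5
Net secondary income = 113.7
Current account = -1848.4 + 97.5 + 113.7 = -1637.2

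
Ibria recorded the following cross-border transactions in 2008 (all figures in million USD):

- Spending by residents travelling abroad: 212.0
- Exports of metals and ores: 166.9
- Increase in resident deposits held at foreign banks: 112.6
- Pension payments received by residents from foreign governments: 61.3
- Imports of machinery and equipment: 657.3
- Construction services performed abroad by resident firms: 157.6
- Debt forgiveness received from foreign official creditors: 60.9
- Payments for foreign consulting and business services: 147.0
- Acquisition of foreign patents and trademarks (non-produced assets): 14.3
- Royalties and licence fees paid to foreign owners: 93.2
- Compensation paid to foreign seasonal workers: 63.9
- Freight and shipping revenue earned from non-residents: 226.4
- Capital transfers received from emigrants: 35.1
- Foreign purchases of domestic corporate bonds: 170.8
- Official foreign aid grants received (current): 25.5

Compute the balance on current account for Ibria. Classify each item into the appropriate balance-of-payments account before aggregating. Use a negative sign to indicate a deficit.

-535.7

Goods: 166.9 - 657.3 = -490.4
Services: -147.0 - 93.2 + 157.6 - 212.0 + 226.4 = -68.2
Primary income: -63.9
Secondary income: 61.3 + 25.5 = 86.8
Current account = (-490.4) + (-68.2) + (-63.9) + 86.8 = -535.7
(Excluded from the current account — financial account: increase in resident deposits held at foreign banks 112.6, foreign purchases of domestic corporate bonds 170.8; capital account: debt forgiveness received from foreign official creditors 60.9, acquisition of foreign patents and trademarks (non-produced assets) 14.3, capital transfers received from emigrants 35.1.)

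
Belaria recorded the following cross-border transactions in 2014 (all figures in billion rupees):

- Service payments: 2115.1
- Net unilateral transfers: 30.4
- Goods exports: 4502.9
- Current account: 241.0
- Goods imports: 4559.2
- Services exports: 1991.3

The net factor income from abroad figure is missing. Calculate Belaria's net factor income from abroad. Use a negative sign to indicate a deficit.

Current account = goods balance + services balance + net primary income + net secondary income
Sum of the known components = -149.7
Net factor income from abroad = CA - (known components) = 241.0 - (-149.7) = 390.7

390.7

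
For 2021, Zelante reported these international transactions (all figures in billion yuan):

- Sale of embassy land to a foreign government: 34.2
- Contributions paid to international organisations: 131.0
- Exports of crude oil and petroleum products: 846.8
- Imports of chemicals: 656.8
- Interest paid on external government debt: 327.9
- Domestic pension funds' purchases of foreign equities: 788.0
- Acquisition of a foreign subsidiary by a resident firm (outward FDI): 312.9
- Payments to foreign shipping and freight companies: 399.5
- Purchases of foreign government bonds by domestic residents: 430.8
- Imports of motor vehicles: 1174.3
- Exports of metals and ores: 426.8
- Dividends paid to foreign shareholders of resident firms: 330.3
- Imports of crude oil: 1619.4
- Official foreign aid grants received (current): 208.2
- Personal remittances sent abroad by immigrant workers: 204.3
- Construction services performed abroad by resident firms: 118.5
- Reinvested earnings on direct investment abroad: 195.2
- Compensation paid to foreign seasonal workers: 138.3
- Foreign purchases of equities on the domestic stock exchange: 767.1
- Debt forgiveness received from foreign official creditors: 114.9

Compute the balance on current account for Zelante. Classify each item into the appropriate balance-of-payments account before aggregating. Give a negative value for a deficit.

-3186.3

Goods: -656.8 - 1619.4 + 846.8 - 1174.3 + 426.8 = -2176.9
Services: -399.5 + 118.5 = -281.0
Primary income: 195.2 - 138.3 - 330.3 - 327.9 = -601.3
Secondary income: 208.2 - 131.0 - 204.3 = -127.1
Current account = (-2176.9) + (-281.0) + (-601.3) + (-127.1) = -3186.3
(Excluded from the current account — capital account: sale of embassy land to a foreign government 34.2, debt forgiveness received from foreign official creditors 114.9; financial account: domestic pension funds' purchases of foreign equities 788.0, acquisition of a foreign subsidiary by a resident firm (outward FDI) 312.9, purchases of foreign government bonds by domestic residents 430.8, foreign purchases of equities on the domestic stock exchange 767.1.)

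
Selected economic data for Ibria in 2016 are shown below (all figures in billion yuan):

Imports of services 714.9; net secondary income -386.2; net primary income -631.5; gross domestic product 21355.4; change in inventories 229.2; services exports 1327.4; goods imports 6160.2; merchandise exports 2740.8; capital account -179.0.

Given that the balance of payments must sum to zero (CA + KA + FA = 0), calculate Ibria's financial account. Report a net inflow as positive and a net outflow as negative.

Goods balance = 2740.8 - 6160.2 = -3419.4
Services balance = 1327.4 - 714.9 = 612.5
Trade balance (goods + services) = -3419.4 + 612.5 = -2806.9
Net primary income = -631.5
Net secondary income = -386.2
Current account = -2806.9 + (-631.5) + (-386.2) = -3824.6
Financial account = -(-3824.6 + (-179.0)) = 4003.6

4003.6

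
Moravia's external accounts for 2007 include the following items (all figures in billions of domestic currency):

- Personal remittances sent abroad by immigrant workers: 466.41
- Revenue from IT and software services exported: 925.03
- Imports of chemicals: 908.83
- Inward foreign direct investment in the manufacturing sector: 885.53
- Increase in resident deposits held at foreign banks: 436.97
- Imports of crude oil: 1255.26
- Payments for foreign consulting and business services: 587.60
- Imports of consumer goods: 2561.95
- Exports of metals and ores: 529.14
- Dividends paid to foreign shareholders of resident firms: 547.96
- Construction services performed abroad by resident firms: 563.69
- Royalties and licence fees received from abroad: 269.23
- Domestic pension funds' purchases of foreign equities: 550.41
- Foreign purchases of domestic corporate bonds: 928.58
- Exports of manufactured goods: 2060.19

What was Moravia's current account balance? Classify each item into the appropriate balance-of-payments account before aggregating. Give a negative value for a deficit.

Goods: -1255.26 - 908.83 - 2561.95 + 2060.19 + 529.14 = -2136.71
Services: 925.03 + 269.23 + 563.69 - 587.60 = 1170.35
Primary income: -547.96
Secondary income: -466.41
Current account = (-2136.71) + 1170.35 + (-547.96) + (-466.41) = -1980.73
(Excluded from the current account — financial account: inward foreign direct investment in the manufacturing sector 885.53, increase in resident deposits held at foreign banks 436.97, domestic pension funds' purchases of foreign equities 550.41, foreign purchases of domestic corporate bonds 928.58.)

-1980.73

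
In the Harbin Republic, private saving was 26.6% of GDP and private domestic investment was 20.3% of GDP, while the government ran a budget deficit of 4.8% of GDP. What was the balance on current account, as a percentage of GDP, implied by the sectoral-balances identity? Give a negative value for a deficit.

1.5

By the sectoral-balances identity, CA = (S_private - I) + (T - G).
Private balance = 26.6 - 20.3 = 6.3
Government balance (T - G) = -4.8
CA = 6.3 + (-4.8) = 1.5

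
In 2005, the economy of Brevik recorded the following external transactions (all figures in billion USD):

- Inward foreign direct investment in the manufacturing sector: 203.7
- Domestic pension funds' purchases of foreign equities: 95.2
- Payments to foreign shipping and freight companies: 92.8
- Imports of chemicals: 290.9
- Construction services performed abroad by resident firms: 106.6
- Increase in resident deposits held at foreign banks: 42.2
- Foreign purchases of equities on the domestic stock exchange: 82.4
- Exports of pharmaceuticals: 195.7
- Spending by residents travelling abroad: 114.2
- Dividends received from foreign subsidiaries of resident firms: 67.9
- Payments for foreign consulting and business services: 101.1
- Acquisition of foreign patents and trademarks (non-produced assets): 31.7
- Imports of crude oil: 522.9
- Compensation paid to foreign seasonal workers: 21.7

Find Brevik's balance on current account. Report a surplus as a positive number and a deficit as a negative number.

-773.4

Goods: -290.9 + 195.7 - 522.9 = -618.1
Services: 106.6 - 101.1 - 92.8 - 114.2 = -201.5
Primary income: 67.9 - 21.7 = 46.2
Current account = (-618.1) + (-201.5) + 46.2 = -773.4
(Excluded from the current account — financial account: inward foreign direct investment in the manufacturing sector 203.7, domestic pension funds' purchases of foreign equities 95.2, increase in resident deposits held at foreign banks 42.2, foreign purchases of equities on the domestic stock exchange 82.4; capital account: acquisition of foreign patents and trademarks (non-produced assets) 31.7.)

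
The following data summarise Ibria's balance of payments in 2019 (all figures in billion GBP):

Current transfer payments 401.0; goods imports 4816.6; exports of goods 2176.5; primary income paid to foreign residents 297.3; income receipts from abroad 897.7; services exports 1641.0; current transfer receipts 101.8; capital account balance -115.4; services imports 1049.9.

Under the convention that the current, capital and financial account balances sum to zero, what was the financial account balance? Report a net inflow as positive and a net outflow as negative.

Goods balance = 2176.5 - 4816.6 = -2640.1
Services balance = 1641.0 - 1049.9 = 591.1
Trade balance (goods + services) = -2640.1 + 591.1 = -2049.0
Net primary income = 897.7 - 297.3 = 600.4
Net secondary income = 101.8 - 401.0 = -299.2
Current account = -2049.0 + 600.4 + (-299.2) = -1747.8
Financial account = -(-1747.8 + (-115.4)) = 1863.2

1863.2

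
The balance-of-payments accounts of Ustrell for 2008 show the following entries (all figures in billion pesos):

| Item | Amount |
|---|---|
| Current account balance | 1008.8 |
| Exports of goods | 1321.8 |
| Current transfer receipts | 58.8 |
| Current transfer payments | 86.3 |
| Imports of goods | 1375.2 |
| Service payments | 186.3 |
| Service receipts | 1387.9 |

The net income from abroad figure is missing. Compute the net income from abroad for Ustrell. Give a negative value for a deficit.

-111.9

Current account = goods balance + services balance + net primary income + net secondary income
Sum of the known components = 1120.7
Net income from abroad = CA - (known components) = 1008.8 - 1120.7 = -111.9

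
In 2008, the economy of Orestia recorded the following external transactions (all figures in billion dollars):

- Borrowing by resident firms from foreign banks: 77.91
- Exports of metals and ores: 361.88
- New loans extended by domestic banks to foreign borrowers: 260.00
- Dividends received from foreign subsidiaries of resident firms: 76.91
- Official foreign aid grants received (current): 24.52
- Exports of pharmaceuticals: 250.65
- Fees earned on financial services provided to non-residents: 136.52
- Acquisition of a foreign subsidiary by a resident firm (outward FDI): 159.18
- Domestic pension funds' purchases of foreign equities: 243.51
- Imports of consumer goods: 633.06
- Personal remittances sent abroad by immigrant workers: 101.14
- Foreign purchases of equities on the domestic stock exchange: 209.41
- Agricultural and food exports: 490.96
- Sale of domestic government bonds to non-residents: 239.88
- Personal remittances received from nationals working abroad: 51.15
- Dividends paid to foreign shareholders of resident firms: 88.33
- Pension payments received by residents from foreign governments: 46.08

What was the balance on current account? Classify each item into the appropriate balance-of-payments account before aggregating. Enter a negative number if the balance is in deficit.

616.14

Goods: -633.06 + 250.65 + 490.96 + 361.88 = 470.43
Services: 136.52
Primary income: -88.33 + 76.91 = -11.42
Secondary income: 51.15 - 101.14 + 24.52 + 46.08 = 20.61
Current account = 470.43 + 136.52 + (-11.42) + 20.61 = 616.14
(Excluded from the current account — financial account: borrowing by resident firms from foreign banks 77.91, new loans extended by domestic banks to foreign borrowers 260.00, acquisition of a foreign subsidiary by a resident firm (outward FDI) 159.18, domestic pension funds' purchases of foreign equities 243.51, foreign purchases of equities on the domestic stock exchange 209.41, sale of domestic government bonds to non-residents 239.88.)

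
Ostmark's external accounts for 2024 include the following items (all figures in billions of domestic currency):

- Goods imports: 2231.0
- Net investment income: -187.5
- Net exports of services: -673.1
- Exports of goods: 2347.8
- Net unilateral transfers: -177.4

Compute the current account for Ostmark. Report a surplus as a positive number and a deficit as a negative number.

-921.2

Goods balance = 2347.8 - 2231.0 = 116.8
Services balance = -673.1
Trade balance (goods + services) = 116.8 + (-673.1) = -556.3
Net primary income = -187.5
Net secondary income = -177.4
Current account = -556.3 + (-187.5) + (-177.4) = -921.2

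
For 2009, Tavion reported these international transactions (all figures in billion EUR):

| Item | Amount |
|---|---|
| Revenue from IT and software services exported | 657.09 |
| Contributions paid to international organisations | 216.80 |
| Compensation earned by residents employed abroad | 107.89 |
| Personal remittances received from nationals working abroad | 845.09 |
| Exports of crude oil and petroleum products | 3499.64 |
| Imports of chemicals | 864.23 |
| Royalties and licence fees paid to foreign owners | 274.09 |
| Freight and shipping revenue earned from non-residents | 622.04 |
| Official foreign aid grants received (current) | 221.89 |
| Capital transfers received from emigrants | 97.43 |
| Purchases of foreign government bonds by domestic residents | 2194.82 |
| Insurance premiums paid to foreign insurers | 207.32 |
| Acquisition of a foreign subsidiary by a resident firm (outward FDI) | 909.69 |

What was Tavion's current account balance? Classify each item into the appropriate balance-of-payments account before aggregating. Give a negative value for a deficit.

Goods: -864.23 + 3499.64 = 2635.41
Services: -207.32 + 657.09 + 622.04 - 274.09 = 797.72
Primary income: 107.89
Secondary income: 221.89 + 845.09 - 216.80 = 850.18
Current account = 2635.41 + 797.72 + 107.89 + 850.18 = 4391.20
(Excluded from the current account — capital account: capital transfers received from emigrants 97.43; financial account: purchases of foreign government bonds by domestic residents 2194.82, acquisition of a foreign subsidiary by a resident firm (outward FDI) 909.69.)

4391.20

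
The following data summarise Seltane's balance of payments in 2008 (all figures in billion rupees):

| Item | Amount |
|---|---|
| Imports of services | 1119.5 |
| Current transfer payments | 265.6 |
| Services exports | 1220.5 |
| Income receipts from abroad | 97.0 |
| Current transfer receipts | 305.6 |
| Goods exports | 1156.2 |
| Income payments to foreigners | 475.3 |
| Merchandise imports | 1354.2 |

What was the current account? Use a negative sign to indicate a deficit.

Goods balance = 1156.2 - 1354.2 = -198.0
Services balance = 1220.5 - 1119.5 = 101.0
Trade balance (goods + services) = -198.0 + 101.0 = -97.0
Net primary income = 97.0 - 475.3 = -378.3
Net secondary income = 305.6 - 265.6 = 40.0
Current account = -97.0 + (-378.3) + 40.0 = -435.3

-435.3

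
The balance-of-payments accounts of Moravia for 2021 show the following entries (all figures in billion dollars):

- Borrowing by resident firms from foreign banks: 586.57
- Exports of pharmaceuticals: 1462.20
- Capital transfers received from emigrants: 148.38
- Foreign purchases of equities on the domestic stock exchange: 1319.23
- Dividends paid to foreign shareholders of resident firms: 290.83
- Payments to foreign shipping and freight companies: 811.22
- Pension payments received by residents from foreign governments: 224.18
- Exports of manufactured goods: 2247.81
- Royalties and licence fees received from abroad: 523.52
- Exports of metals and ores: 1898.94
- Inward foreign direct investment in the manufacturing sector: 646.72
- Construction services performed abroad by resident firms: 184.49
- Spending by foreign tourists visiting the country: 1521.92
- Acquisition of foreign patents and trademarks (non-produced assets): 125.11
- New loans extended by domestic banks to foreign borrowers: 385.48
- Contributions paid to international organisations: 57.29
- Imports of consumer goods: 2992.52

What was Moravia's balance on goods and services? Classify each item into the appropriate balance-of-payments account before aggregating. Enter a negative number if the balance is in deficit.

4035.14

Goods: 1462.20 + 1898.94 - 2992.52 + 2247.81 = 2616.43
Services: -811.22 + 184.49 + 1521.92 + 523.52 = 1418.71
Trade balance = 2616.43 + 1418.71 = 4035.14
(Excluded from the trade balance — financial account: borrowing by resident firms from foreign banks 586.57, foreign purchases of equities on the domestic stock exchange 1319.23, inward foreign direct investment in the manufacturing sector 646.72, new loans extended by domestic banks to foreign borrowers 385.48; capital account: capital transfers received from emigrants 148.38, acquisition of foreign patents and trademarks (non-produced assets) 125.11; primary income: dividends paid to foreign shareholders of resident firms 290.83; secondary income: pension payments received by residents from foreign governments 224.18, contributions paid to international organisations 57.29.)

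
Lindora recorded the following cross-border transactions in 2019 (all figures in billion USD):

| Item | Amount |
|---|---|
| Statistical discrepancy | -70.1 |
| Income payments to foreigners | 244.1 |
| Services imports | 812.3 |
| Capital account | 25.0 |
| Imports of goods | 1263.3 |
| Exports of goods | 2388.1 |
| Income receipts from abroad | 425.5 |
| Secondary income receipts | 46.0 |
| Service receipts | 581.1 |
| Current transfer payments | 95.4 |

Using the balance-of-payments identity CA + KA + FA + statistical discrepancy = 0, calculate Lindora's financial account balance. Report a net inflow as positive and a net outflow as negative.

-980.5

Goods balance = 2388.1 - 1263.3 = 1124.8
Services balance = 581.1 - 812.3 = -231.2
Trade balance (goods + services) = 1124.8 + (-231.2) = 893.6
Net primary income = 425.5 - 244.1 = 181.4
Net secondary income = 46.0 - 95.4 = -49.4
Current account = 893.6 + 181.4 + (-49.4) = 1025.6
Financial account = -(1025.6 + 25.0 + (-70.1)) = -980.5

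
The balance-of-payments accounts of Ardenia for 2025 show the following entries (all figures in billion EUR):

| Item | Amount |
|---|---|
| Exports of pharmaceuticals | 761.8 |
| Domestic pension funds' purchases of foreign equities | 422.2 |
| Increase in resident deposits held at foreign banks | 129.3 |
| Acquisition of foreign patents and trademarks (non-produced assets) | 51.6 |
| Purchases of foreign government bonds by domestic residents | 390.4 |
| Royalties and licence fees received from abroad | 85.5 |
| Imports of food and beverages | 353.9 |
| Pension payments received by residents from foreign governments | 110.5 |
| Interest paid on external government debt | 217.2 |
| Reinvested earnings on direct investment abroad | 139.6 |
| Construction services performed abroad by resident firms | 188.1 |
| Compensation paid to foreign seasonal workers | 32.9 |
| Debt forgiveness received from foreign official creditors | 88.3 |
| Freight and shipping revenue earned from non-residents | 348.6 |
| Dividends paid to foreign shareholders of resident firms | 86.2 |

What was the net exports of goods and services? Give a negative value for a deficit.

1030.1

Goods: -353.9 + 761.8 = 407.9
Services: 85.5 + 348.6 + 188.1 = 622.2
Trade balance = 407.9 + 622.2 = 1030.1
(Excluded from the trade balance — financial account: domestic pension funds' purchases of foreign equities 422.2, increase in resident deposits held at foreign banks 129.3, purchases of foreign government bonds by domestic residents 390.4; capital account: acquisition of foreign patents and trademarks (non-produced assets) 51.6, debt forgiveness received from foreign official creditors 88.3; secondary income: pension payments received by residents from foreign governments 110.5; primary income: interest paid on external government debt 217.2, reinvested earnings on direct investment abroad 139.6, compensation paid to foreign seasonal workers 32.9, dividends paid to foreign shareholders of resident firms 86.2.)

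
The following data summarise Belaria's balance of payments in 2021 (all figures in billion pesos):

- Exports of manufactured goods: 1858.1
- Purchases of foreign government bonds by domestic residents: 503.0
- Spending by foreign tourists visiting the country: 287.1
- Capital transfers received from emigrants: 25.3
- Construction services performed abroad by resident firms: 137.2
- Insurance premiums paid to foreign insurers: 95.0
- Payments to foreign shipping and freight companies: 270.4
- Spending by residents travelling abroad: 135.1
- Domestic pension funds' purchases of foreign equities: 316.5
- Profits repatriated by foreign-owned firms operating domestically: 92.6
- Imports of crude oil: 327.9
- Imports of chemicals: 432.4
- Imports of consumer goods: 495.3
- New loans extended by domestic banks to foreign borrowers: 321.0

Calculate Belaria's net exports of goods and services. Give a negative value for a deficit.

Goods: 1858.1 - 495.3 - 327.9 - 432.4 = 602.5
Services: -95.0 + 287.1 - 270.4 - 135.1 + 137.2 = -76.2
Trade balance = 602.5 + (-76.2) = 526.3
(Excluded from the trade balance — financial account: purchases of foreign government bonds by domestic residents 503.0, domestic pension funds' purchases of foreign equities 316.5, new loans extended by domestic banks to foreign borrowers 321.0; capital account: capital transfers received from emigrants 25.3; primary income: profits repatriated by foreign-owned firms operating domestically 92.6.)

526.3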